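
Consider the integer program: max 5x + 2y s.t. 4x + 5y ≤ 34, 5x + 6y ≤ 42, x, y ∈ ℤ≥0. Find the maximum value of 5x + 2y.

(x,y)=(8,0) is feasible, giving 40.
(x,y)=(7,1) is feasible, giving 37.
Maximum is 40 at (x,y)=(8,0).

40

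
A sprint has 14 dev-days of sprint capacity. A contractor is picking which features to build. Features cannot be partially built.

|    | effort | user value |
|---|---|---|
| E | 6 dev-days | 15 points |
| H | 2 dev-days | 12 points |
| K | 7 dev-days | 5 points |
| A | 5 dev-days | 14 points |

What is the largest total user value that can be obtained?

41

Take E, H, and A: effort 6 + 2 + 5 = 13 ≤ 14, user value 15 + 12 + 14 = 41.
No other feasible combination does better.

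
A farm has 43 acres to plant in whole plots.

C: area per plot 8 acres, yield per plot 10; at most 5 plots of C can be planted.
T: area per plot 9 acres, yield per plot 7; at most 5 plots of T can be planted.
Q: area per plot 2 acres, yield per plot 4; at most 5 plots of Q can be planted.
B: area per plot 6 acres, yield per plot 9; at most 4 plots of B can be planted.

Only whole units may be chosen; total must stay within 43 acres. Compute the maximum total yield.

1×T, 5×Q, and 4×B: area 43 ≤ 43, yield 1·7 + 5·4 + 4·9 = 63.
1×C, 5×Q, and 4×B: area 42 ≤ 43, yield 1·10 + 5·4 + 4·9 = 66.
Best is 66.

66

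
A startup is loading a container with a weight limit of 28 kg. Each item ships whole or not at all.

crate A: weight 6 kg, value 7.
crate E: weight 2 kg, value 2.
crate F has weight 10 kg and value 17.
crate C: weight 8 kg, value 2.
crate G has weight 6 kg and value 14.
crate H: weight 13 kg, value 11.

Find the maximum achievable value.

crate A + crate E + crate F + crate G: weight 6 + 2 + 10 + 6 = 24 ≤ 28, value 7 + 2 + 17 + 14 = 40.
crate A + crate F + crate G: weight 6 + 10 + 6 = 22 ≤ 28, value 7 + 17 + 14 = 38.
crate E + crate F + crate C + crate G: weight 2 + 10 + 8 + 6 = 26 ≤ 28, value 2 + 17 + 2 + 14 = 35.
Best is crate A, crate E, crate F, and crate G with total value 40.

40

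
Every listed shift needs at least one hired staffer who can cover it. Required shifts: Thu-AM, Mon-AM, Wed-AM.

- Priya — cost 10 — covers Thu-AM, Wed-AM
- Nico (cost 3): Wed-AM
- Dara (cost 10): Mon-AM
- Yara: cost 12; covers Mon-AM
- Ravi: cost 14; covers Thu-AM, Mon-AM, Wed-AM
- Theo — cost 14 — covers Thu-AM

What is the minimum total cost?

14

The greedy cost-per-new-shift heuristic would pick Nico and Ravi for 17, but a cheaper cover exists.
Ravi alone covers Thu-AM, Mon-AM, Wed-AM — every shift.
Total cost: 14.
No cover costs less than 14.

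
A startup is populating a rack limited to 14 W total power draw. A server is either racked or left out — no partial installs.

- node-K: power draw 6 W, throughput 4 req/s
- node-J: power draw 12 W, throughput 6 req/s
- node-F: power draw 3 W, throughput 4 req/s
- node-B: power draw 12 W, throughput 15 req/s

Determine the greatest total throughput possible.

This is a 0-1 knapsack instance.
Allowing fractional choices, the relaxed optimum would be about 17.8, but servers are indivisible.
node-B: power draw 12 ≤ 14, throughput 15.
node-J: power draw 12 ≤ 14, throughput 6.
node-K + node-F: power draw 6 + 3 = 9 ≤ 14, throughput 4 + 4 = 8.
Best is node-B with total throughput 15.

15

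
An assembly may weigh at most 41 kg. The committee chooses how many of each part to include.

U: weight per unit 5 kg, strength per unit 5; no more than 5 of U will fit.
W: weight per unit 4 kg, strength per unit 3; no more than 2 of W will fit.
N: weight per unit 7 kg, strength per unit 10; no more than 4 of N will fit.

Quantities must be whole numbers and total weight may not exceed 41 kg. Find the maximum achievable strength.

This is a bounded integer knapsack.
2×U and 4×N: weight 38 ≤ 41, strength 2·5 + 4·10 = 50.
1×U, 2×W, and 4×N: weight 41 ≤ 41, strength 1·5 + 2·3 + 4·10 = 51.
Best is 51.

51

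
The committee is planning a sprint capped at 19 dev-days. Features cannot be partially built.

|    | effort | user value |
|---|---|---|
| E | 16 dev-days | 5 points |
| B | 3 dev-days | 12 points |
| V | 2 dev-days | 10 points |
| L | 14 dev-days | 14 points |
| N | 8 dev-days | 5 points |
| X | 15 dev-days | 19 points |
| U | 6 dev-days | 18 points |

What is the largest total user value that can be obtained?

Allowing fractional choices, the relaxed optimum would be about 50.1, but features are indivisible.
B + V + L: effort 3 + 2 + 14 = 19 ≤ 19, user value 12 + 10 + 14 = 36.
B + V + U: effort 3 + 2 + 6 = 11 ≤ 19, user value 12 + 10 + 18 = 40.
B + V + N + U: effort 3 + 2 + 8 + 6 = 19 ≤ 19, user value 12 + 10 + 5 + 18 = 45.
Best is B, V, N, and U with total user value 45.

45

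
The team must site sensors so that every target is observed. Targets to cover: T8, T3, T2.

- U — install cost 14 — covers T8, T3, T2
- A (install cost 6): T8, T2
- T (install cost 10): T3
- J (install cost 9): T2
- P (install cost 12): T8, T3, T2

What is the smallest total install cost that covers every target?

The greedy cost-per-new-target heuristic would pick A and T for 16, but a cheaper cover exists.
P alone covers T8, T3, T2 — every target.
Total install cost: 12.
No cover costs less than 12.

12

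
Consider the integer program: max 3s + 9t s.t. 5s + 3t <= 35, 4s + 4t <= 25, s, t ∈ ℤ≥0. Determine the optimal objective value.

54

Relaxing integrality, the LP optimum is 56.25 at (s,t) = (0, 6.25), which is not an integer point.
(s,t)=(0,6): 5·0+3·6=18≤35, 4·0+4·6=24≤25, objective 54.
(s,t)=(1,5): 5·1+3·5=20≤35, 4·1+4·5=24≤25, objective 48.
(s,t)=(0,5): 5·0+3·5=15≤35, 4·0+4·5=20≤25, objective 45.
Maximum is 54 at (s,t)=(0,6).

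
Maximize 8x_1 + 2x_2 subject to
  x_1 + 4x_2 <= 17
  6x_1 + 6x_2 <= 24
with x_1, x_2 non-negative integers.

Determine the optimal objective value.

32

(x_1,x_2)=(4,0): 1·4+4·0=4≤17, 6·4+6·0=24≤24, objective 32.
(x_1,x_2)=(3,1): 1·3+4·1=7≤17, 6·3+6·1=24≤24, objective 26.
(x_1,x_2)=(3,0): 1·3+4·0=3≤17, 6·3+6·0=18≤24, objective 24.
The best lattice point is (4,0), giving 32.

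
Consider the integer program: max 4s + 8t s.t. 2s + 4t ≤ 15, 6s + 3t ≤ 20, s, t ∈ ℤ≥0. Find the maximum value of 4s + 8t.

28

(s,t)=(1,3): 2·1+4·3=14≤15, 6·1+3·3=15≤20, objective 28.
(s,t)=(0,3): 2·0+4·3=12≤15, 6·0+3·3=9≤20, objective 24.
The best lattice point is (1,3), giving 28.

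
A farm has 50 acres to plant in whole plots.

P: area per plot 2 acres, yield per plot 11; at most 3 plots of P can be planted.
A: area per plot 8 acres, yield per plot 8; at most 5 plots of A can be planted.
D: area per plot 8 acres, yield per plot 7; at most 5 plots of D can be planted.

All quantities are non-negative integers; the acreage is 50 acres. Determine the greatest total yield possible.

73

This is a bounded integer knapsack.
Take 3×P and 5×A: area 46 ≤ 50, yield 3·11 + 5·8 = 73.
P has the best ratio (11/2) and is taken to its limit of 3; remaining capacity is filled optimally with the others.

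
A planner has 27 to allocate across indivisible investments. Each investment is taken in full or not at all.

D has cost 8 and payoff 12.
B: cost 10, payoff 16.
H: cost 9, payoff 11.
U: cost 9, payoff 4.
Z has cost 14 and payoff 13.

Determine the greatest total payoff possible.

39

This is an integer program with binary decision variables.
D + B + H: cost 8 + 10 + 9 = 27 ≤ 27, payoff 12 + 16 + 11 = 39.
B + Z: cost 10 + 14 = 24 ≤ 27, payoff 16 + 13 = 29.
D + B + U: cost 8 + 10 + 9 = 27 ≤ 27, payoff 12 + 16 + 4 = 32.
Best is D, B, and H with total payoff 39.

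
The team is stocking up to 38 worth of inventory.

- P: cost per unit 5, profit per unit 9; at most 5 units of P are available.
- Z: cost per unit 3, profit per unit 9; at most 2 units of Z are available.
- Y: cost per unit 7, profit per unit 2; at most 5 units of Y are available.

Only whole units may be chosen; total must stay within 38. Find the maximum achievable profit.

5×P and 2×Z: cost 31 ≤ 38, profit 5·9 + 2·9 = 63.
5×P, 2×Z, and 1×Y: cost 38 ≤ 38, profit 5·9 + 2·9 + 1·2 = 65.
Best is 65.

65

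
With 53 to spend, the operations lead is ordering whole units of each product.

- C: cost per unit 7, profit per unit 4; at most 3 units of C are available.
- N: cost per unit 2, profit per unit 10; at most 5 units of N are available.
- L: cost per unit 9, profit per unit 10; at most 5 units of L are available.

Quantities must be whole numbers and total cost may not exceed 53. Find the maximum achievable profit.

N has the best ratio (10/2); taking only N gives at most 5×10 = 50 (stopped by the supply cap of 5).
Mixing does better — 1×C, 5×N, and 4×L: cost 53 ≤ 53, profit 1·4 + 5·10 + 4·10 = 94.

94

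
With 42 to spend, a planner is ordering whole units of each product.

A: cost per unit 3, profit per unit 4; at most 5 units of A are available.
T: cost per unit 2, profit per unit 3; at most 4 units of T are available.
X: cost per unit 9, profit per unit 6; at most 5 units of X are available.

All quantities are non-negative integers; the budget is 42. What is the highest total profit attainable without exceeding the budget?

Take 5×A, 4×T, and 2×X: cost 41 ≤ 42, profit 5·4 + 4·3 + 2·6 = 44.
T has the best ratio (3/2) and is taken to its limit of 4; remaining capacity is filled optimally with the others.

44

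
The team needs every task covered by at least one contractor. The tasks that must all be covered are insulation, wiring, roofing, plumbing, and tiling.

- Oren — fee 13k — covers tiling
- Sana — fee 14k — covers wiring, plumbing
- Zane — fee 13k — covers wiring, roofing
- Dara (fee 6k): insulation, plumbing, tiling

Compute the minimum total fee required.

19

Choose Zane and Dara: together they cover insulation, wiring, roofing, plumbing, tiling — every task.
Total fee: 13 + 6 = 19.
No cover costs less than 19.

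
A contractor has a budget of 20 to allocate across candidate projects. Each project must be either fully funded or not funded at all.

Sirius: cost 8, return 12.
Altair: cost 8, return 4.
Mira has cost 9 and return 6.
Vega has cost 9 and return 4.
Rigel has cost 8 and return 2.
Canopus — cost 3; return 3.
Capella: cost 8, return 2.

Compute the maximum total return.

This is an integer program with binary decision variables.
Take Sirius, Mira, and Canopus: cost 8 + 9 + 3 = 20 ≤ 20, return 12 + 6 + 3 = 21.
No other feasible combination does better.

21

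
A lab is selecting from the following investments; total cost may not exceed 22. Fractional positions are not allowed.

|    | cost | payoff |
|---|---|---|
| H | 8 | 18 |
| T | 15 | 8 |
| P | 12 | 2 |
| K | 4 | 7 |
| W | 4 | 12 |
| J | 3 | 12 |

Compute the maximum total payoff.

This is a 0-1 knapsack instance.
H + K + W + J: cost 8 + 4 + 4 + 3 = 19 ≤ 22, payoff 18 + 7 + 12 + 12 = 49.
H + K + J: cost 8 + 4 + 3 = 15 ≤ 22, payoff 18 + 7 + 12 = 37.
H + W + J: cost 8 + 4 + 3 = 15 ≤ 22, payoff 18 + 12 + 12 = 42.
Best is H, K, W, and J with total payoff 49.

49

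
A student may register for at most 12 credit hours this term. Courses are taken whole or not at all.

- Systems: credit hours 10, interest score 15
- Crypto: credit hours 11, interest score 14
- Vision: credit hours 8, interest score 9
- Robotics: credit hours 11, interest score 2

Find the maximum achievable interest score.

15

Take Systems: credit hours 10 ≤ 12, interest score 15.
No other feasible combination does better.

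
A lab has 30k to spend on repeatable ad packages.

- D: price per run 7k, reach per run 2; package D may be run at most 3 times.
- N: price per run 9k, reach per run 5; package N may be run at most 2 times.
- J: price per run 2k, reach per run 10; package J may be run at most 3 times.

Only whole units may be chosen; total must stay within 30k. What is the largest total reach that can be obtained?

40

This is a bounded integer knapsack.
2×N and 3×J: price 24 ≤ 30, reach 2·5 + 3·10 = 40.
2×D, 1×N, and 3×J: price 29 ≤ 30, reach 2·2 + 1·5 + 3·10 = 39.
Best is 40.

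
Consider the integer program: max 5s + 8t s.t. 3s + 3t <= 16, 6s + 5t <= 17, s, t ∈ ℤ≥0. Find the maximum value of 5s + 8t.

24

(s,t)=(0,3): 3·0+3·3=9≤16, 6·0+5·3=15≤17, objective 24.
(s,t)=(1,2): 3·1+3·2=9≤16, 6·1+5·2=16≤17, objective 21.
(s,t)=(0,2): 3·0+3·2=6≤16, 6·0+5·2=10≤17, objective 16.
The best lattice point is (0,3), giving 24.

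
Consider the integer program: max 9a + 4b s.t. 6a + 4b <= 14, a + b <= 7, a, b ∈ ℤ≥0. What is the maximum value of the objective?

The continuous relaxation peaks at (2.33, 0) with value 21.00; rounding to a feasible lattice point costs some objective.
(a,b)=(2,0) is feasible, giving 18.
(a,b)=(1,1) is feasible, giving 13.
(a,b)=(1,0) is feasible, giving 9.
No feasible integer point exceeds 18.

18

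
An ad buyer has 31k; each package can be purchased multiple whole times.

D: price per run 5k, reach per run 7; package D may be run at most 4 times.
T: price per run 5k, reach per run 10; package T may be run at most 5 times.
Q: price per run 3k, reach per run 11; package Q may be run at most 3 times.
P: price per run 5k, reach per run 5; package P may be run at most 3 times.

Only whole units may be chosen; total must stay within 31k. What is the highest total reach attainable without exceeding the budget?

This is a bounded integer knapsack.
Q has the best ratio (11/3); taking only Q gives at most 3×11 = 33 (stopped by the supply cap of 3).
Mixing does better — 4×T and 3×Q: price 29 ≤ 31, reach 4·10 + 3·11 = 73.

73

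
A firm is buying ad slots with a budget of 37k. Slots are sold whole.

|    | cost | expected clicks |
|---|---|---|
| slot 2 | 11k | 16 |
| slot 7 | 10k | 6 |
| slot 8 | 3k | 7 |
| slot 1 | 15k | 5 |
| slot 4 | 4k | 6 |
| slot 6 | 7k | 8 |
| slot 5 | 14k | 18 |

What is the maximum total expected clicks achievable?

This is a 0-1 knapsack instance.
Allowing fractional choices, the relaxed optimum would be about 52.7, but ad slots are indivisible.
slot 2 + slot 8 + slot 4 + slot 5: cost 11 + 3 + 4 + 14 = 32 ≤ 37, expected clicks 16 + 7 + 6 + 18 = 47.
slot 2 + slot 4 + slot 6 + slot 5: cost 11 + 4 + 7 + 14 = 36 ≤ 37, expected clicks 16 + 6 + 8 + 18 = 48.
slot 2 + slot 8 + slot 6 + slot 5: cost 11 + 3 + 7 + 14 = 35 ≤ 37, expected clicks 16 + 7 + 8 + 18 = 49.
Best is slot 2, slot 8, slot 6, and slot 5 with total expected clicks 49.

49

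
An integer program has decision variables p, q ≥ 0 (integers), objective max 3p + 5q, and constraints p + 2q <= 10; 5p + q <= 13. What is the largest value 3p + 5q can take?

The continuous relaxation peaks at (1.78, 4.11) with value 25.89; rounding to a feasible lattice point costs some objective.
(p,q)=(0,5): 1·0+2·5=10≤10, 5·0+1·5=5≤13, objective 25.
(p,q)=(1,4): 1·1+2·4=9≤10, 5·1+1·4=9≤13, objective 23.
(p,q)=(2,3): 1·2+2·3=8≤10, 5·2+1·3=13≤13, objective 21.
The best lattice point is (0,5), giving 25.

25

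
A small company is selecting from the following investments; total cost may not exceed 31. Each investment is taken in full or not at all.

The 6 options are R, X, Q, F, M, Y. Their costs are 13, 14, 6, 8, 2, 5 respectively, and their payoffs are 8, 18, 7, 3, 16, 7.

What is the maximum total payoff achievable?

Take X, Q, M, and Y: cost 14 + 6 + 2 + 5 = 27 ≤ 31, payoff 18 + 7 + 16 + 7 = 48.
No other feasible combination does better.

48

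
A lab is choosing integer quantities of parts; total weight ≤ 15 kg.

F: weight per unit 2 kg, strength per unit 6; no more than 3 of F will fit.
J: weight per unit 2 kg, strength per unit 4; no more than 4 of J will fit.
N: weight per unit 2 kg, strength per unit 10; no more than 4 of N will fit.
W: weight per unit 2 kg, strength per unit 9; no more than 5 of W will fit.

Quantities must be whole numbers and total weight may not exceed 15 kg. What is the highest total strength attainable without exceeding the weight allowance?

This is a bounded integer knapsack.
N has the best ratio (10/2); taking only N gives at most 4×10 = 40 (stopped by the supply cap of 4).
Mixing does better — 4×N and 3×W: weight 14 ≤ 15, strength 4·10 + 3·9 = 67.

67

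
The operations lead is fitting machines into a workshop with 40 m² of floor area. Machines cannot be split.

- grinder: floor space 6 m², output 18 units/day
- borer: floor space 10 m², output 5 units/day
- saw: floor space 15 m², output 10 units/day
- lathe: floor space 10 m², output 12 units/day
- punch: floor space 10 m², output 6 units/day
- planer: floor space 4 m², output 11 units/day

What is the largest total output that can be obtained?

52

Allowing fractional choices, the relaxed optimum would be about 54.0, but machines are indivisible.
grinder + saw + lathe + planer: floor space 6 + 15 + 10 + 4 = 35 ≤ 40, output 18 + 10 + 12 + 11 = 51.
grinder + lathe + punch + planer: floor space 6 + 10 + 10 + 4 = 30 ≤ 40, output 18 + 12 + 6 + 11 = 47.
grinder + borer + lathe + punch + planer: floor space 6 + 10 + 10 + 10 + 4 = 40 ≤ 40, output 18 + 5 + 12 + 6 + 11 = 52.
Best is grinder, borer, lathe, punch, and planer with total output 52.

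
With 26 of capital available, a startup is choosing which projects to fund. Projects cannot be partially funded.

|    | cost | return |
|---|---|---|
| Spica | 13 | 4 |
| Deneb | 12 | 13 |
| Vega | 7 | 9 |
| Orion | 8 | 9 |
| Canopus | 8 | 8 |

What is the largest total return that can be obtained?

Allowing fractional choices, the relaxed optimum would be about 29.9, but projects are indivisible.
Deneb + Vega: cost 12 + 7 = 19 ≤ 26, return 13 + 9 = 22.
Vega + Orion + Canopus: cost 7 + 8 + 8 = 23 ≤ 26, return 9 + 9 + 8 = 26.
Deneb + Orion: cost 12 + 8 = 20 ≤ 26, return 13 + 9 = 22.
Best is Vega, Orion, and Canopus with total return 26.

26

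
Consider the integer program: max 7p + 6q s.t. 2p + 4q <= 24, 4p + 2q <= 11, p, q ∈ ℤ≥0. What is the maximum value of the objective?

30

Relaxing integrality, the LP optimum is 33.00 at (p,q) = (0, 5.5), which is not an integer point.
(p,q)=(0,5): 2·0+4·5=20≤24, 4·0+2·5=10≤11, objective 30.
(p,q)=(0,4): 2·0+4·4=16≤24, 4·0+2·4=8≤11, objective 24.
The best lattice point is (0,5), giving 30.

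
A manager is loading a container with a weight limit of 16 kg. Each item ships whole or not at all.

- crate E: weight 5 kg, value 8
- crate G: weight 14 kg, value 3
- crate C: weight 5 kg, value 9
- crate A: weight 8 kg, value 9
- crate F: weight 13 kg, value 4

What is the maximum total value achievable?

Take crate C and crate A: weight 5 + 8 = 13 ≤ 16, value 9 + 9 = 18.
No other feasible combination does better.

18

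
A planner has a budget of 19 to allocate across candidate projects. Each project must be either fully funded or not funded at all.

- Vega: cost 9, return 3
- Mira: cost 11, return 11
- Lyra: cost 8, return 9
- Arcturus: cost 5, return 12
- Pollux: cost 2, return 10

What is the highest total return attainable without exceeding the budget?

Mira + Arcturus + Pollux: cost 11 + 5 + 2 = 18 ≤ 19, return 11 + 12 + 10 = 33.
Lyra + Arcturus + Pollux: cost 8 + 5 + 2 = 15 ≤ 19, return 9 + 12 + 10 = 31.
Best is Mira, Arcturus, and Pollux with total return 33.

33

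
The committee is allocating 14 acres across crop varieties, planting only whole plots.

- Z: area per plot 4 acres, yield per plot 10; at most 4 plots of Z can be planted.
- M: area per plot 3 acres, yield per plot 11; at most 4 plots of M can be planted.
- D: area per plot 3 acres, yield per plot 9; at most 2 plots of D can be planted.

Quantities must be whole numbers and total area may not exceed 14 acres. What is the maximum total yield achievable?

1×Z and 3×M: area 13 ≤ 14, yield 1·10 + 3·11 = 43.
4×M: area 12 ≤ 14, yield 4·11 = 44.
Best is 44.

44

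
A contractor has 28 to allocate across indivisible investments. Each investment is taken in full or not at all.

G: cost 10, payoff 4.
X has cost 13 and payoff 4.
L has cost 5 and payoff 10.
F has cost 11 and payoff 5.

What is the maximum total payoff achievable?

G + L + F: cost 10 + 5 + 11 = 26 ≤ 28, payoff 4 + 10 + 5 = 19.
G + X + L: cost 10 + 13 + 5 = 28 ≤ 28, payoff 4 + 4 + 10 = 18.
Best is G, L, and F with total payoff 19.

19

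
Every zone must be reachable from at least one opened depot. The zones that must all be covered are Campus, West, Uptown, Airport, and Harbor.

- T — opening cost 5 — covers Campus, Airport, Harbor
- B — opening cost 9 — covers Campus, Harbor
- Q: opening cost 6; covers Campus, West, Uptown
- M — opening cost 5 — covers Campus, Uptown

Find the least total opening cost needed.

11

This is a weighted set-cover instance.
Choose T and Q: together they cover Campus, West, Uptown, Airport, Harbor — every zone.
Total opening cost: 5 + 6 = 11.
No cover costs less than 11.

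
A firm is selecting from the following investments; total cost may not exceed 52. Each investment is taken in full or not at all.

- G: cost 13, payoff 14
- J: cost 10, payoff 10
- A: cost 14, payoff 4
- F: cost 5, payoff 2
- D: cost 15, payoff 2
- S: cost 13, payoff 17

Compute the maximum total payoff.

45

Take G, J, A, and S: cost 13 + 10 + 14 + 13 = 50 ≤ 52, payoff 14 + 10 + 4 + 17 = 45.
No other feasible combination does better.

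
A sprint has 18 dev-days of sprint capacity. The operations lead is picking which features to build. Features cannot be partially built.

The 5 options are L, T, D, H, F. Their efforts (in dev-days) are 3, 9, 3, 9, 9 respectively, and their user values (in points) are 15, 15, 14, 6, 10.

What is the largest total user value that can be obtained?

44

This is an integer program with binary decision variables.
L + D + F: effort 3 + 3 + 9 = 15 ≤ 18, user value 15 + 14 + 10 = 39.
L + T + D: effort 3 + 9 + 3 = 15 ≤ 18, user value 15 + 15 + 14 = 44.
L + D + H: effort 3 + 3 + 9 = 15 ≤ 18, user value 15 + 14 + 6 = 35.
Best is L, T, and D with total user value 44.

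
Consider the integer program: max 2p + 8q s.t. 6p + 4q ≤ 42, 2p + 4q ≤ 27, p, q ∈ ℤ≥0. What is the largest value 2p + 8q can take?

(p,q)=(1,6) is feasible, giving 50.
(p,q)=(0,6) is feasible, giving 48.
(p,q)=(2,5) is feasible, giving 44.
(p,q)=(1,5) is feasible, giving 42.
The best lattice point is (1,6), giving 50.

50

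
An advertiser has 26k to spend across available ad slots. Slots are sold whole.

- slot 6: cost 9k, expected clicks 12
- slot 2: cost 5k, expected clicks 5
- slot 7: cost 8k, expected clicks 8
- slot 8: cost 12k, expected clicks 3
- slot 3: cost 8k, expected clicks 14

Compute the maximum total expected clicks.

Take slot 6, slot 7, and slot 3: cost 9 + 8 + 8 = 25 ≤ 26, expected clicks 12 + 8 + 14 = 34.
No other feasible combination does better.

34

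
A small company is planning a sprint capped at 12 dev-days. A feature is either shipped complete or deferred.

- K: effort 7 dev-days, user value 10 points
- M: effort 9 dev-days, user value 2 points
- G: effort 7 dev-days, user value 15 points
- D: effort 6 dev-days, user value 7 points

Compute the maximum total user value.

G: effort 7 ≤ 12, user value 15.
D: effort 6 ≤ 12, user value 7.
K: effort 7 ≤ 12, user value 10.
Best is G with total user value 15.

15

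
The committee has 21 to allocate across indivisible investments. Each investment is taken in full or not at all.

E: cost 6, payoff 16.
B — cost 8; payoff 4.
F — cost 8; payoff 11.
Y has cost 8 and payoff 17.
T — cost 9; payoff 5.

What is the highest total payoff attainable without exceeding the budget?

33

F + Y: cost 8 + 8 = 16 ≤ 21, payoff 11 + 17 = 28.
E + Y: cost 6 + 8 = 14 ≤ 21, payoff 16 + 17 = 33.
E + F: cost 6 + 8 = 14 ≤ 21, payoff 16 + 11 = 27.
Best is E and Y with total payoff 33.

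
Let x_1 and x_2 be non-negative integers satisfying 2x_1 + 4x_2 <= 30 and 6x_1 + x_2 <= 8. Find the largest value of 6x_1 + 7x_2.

Relaxing integrality, the LP optimum is 52.73 at (x_1,x_2) = (0.0909, 7.45), which is not an integer point.
(x_1,x_2)=(0,7): 2·0+4·7=28≤30, 6·0+1·7=7≤8, objective 49.
(x_1,x_2)=(0,6): 2·0+4·6=24≤30, 6·0+1·6=6≤8, objective 42.
The best lattice point is (0,7), giving 49.

49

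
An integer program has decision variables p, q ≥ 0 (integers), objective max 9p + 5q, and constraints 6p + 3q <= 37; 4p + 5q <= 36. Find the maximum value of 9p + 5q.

The continuous relaxation peaks at (4.28, 3.78) with value 57.39; rounding to a feasible lattice point costs some objective.
(p,q)=(4,4): 6·4+3·4=36≤37, 4·4+5·4=36≤36, objective 56.
(p,q)=(5,2): 6·5+3·2=36≤37, 4·5+5·2=30≤36, objective 55.
(p,q)=(4,3): 6·4+3·3=33≤37, 4·4+5·3=31≤36, objective 51.
No feasible integer point exceeds 56.

56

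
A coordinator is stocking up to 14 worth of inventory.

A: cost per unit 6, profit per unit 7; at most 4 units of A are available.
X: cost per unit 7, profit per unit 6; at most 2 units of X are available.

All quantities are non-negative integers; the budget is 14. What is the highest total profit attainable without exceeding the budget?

Take 2×A: cost 12 ≤ 14, profit 2·7 = 14.
No other integer combination yields more.

14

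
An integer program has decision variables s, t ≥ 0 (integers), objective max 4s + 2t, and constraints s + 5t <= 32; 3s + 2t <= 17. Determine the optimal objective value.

The continuous relaxation peaks at (5.67, 0) with value 22.67; rounding to a feasible lattice point costs some objective.
(s,t)=(5,1): 1·5+5·1=10≤32, 3·5+2·1=17≤17, objective 22.
(s,t)=(4,2): 1·4+5·2=14≤32, 3·4+2·2=16≤17, objective 20.
(s,t)=(5,0): 1·5+5·0=5≤32, 3·5+2·0=15≤17, objective 20.
(s,t)=(4,1): 1·4+5·1=9≤32, 3·4+2·1=14≤17, objective 18.
Maximum is 22 at (s,t)=(5,1).

22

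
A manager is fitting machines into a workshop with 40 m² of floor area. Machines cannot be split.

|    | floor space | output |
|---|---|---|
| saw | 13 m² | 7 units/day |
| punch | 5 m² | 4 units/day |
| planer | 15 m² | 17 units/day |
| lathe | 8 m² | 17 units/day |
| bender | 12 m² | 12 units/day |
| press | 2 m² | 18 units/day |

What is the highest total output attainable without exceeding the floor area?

Allowing fractional choices, the relaxed optimum would be about 66.4, but machines are indivisible.
saw + punch + lathe + bender + press: floor space 13 + 5 + 8 + 12 + 2 = 40 ≤ 40, output 7 + 4 + 17 + 12 + 18 = 58.
planer + lathe + bender + press: floor space 15 + 8 + 12 + 2 = 37 ≤ 40, output 17 + 17 + 12 + 18 = 64.
saw + planer + lathe + press: floor space 13 + 15 + 8 + 2 = 38 ≤ 40, output 7 + 17 + 17 + 18 = 59.
Best is planer, lathe, bender, and press with total output 64.

64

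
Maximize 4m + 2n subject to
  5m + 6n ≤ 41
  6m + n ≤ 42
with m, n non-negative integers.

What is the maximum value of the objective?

28

Relaxing integrality, the LP optimum is 29.55 at (m,n) = (6.81, 1.16), which is not an integer point.
(m,n)=(7,0): 5·7+6·0=35≤41, 6·7+1·0=42≤42, objective 28.
(m,n)=(6,1): 5·6+6·1=36≤41, 6·6+1·1=37≤42, objective 26.
(m,n)=(6,0): 5·6+6·0=30≤41, 6·6+1·0=36≤42, objective 24.
(m,n)=(5,2): 5·5+6·2=37≤41, 6·5+1·2=32≤42, objective 24.
The best lattice point is (7,0), giving 28.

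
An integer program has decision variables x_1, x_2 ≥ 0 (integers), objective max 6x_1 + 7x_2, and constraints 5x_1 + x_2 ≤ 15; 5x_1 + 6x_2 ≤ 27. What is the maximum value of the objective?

28

Relaxing integrality, the LP optimum is 31.92 at (x_1,x_2) = (2.52, 2.4), which is not an integer point.
(x_1,x_2)=(0,4): 5·0+1·4=4≤15, 5·0+6·4=24≤27, objective 28.
(x_1,x_2)=(1,3): 5·1+1·3=8≤15, 5·1+6·3=23≤27, objective 27.
(x_1,x_2)=(2,2): 5·2+1·2=12≤15, 5·2+6·2=22≤27, objective 26.
The best lattice point is (0,4), giving 28.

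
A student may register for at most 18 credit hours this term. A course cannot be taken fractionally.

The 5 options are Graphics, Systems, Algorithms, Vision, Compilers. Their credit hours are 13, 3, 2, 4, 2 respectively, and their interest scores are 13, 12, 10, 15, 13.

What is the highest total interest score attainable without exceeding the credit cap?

50

Allowing fractional choices, the relaxed optimum would be about 57.0, but courses are indivisible.
Systems + Algorithms + Vision + Compilers: credit hours 3 + 2 + 4 + 2 = 11 ≤ 18, interest score 12 + 10 + 15 + 13 = 50.
Systems + Vision + Compilers: credit hours 3 + 4 + 2 = 9 ≤ 18, interest score 12 + 15 + 13 = 40.
Algorithms + Vision + Compilers: credit hours 2 + 4 + 2 = 8 ≤ 18, interest score 10 + 15 + 13 = 38.
Best is Systems, Algorithms, Vision, and Compilers with total interest score 50.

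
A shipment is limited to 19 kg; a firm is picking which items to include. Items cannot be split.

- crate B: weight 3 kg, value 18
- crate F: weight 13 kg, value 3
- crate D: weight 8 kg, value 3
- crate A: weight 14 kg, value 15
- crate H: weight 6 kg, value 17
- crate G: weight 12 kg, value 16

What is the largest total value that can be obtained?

38

Treat it as a binary knapsack problem.
Allowing fractional choices, the relaxed optimum would be about 48.3, but items are indivisible.
crate B + crate D + crate H: weight 3 + 8 + 6 = 17 ≤ 19, value 18 + 3 + 17 = 38.
crate B + crate G: weight 3 + 12 = 15 ≤ 19, value 18 + 16 = 34.
crate B + crate H: weight 3 + 6 = 9 ≤ 19, value 18 + 17 = 35.
Best is crate B, crate D, and crate H with total value 38.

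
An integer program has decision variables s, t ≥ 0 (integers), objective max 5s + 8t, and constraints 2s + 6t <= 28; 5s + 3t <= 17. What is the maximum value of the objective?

Relaxing integrality, the LP optimum is 39.08 at (s,t) = (0.75, 4.42), which is not an integer point.
(s,t)=(1,4): 2·1+6·4=26≤28, 5·1+3·4=17≤17, objective 37.
(s,t)=(0,4): 2·0+6·4=24≤28, 5·0+3·4=12≤17, objective 32.
(s,t)=(1,3): 2·1+6·3=20≤28, 5·1+3·3=14≤17, objective 29.
No feasible integer point exceeds 37.

37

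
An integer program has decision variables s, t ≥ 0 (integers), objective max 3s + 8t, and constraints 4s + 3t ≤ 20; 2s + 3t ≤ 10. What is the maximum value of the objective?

(s,t)=(0,3): 4·0+3·3=9≤20, 2·0+3·3=9≤10, objective 24.
(s,t)=(1,2): 4·1+3·2=10≤20, 2·1+3·2=8≤10, objective 19.
(s,t)=(0,2): 4·0+3·2=6≤20, 2·0+3·2=6≤10, objective 16.
Maximum is 24 at (s,t)=(0,3).

24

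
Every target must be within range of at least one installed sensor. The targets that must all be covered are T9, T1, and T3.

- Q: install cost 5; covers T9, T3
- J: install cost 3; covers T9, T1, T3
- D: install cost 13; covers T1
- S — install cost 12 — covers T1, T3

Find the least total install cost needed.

J alone covers T9, T1, T3 — every target.
Total install cost: 3.
No cover costs less than 3.

3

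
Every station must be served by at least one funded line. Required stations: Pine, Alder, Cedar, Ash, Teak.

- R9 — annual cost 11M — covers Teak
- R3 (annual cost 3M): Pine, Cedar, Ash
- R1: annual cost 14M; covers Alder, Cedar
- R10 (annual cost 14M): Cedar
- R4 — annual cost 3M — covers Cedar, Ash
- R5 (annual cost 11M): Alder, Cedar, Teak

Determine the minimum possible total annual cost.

Choose R3 and R5: together they cover Pine, Alder, Cedar, Ash, Teak — every station.
Total annual cost: 3 + 11 = 14.
No cover costs less than 14.

14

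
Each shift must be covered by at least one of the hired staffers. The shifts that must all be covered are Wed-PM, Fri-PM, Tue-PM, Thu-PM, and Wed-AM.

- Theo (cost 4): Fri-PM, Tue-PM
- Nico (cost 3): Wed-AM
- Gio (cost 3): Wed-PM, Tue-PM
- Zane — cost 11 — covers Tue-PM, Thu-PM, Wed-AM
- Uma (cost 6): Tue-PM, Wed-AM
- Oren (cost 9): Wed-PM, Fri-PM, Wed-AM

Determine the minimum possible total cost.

The greedy cost-per-new-shift heuristic would pick Gio, Nico, Theo, and Zane for 21, but a cheaper cover exists.
Choose Theo, Gio, and Zane: together they cover Wed-PM, Fri-PM, Tue-PM, Thu-PM, Wed-AM — every shift.
Total cost: 4 + 3 + 11 = 18.
No cover costs less than 18.

18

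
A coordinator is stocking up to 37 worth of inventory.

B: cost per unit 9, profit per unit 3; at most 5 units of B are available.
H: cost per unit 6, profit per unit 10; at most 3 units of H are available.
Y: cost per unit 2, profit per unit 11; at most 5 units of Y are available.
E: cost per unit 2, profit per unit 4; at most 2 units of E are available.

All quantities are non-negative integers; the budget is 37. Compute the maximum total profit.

93

Take 3×H, 5×Y, and 2×E: cost 32 ≤ 37, profit 3·10 + 5·11 + 2·4 = 93.
Y has the best ratio (11/2) and is taken to its limit of 5; remaining capacity is filled optimally with the others.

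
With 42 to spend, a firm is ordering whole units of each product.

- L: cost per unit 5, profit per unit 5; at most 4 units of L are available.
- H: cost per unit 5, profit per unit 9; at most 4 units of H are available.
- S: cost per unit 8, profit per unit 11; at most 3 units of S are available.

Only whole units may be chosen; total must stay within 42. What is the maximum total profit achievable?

3×H and 3×S: cost 39 ≤ 42, profit 3·9 + 3·11 = 60.
1×L, 4×H, and 2×S: cost 41 ≤ 42, profit 1·5 + 4·9 + 2·11 = 63.
Best is 63.

63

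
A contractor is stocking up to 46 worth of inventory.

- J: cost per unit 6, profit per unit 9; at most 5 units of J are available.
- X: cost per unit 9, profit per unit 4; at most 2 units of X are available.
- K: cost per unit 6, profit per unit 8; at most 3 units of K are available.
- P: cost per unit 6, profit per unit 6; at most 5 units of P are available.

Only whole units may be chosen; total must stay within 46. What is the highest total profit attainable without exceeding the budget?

61

Take 5×J and 2×K: cost 42 ≤ 46, profit 5·9 + 2·8 = 61.
J has the best ratio (9/6) and is taken to its limit of 5; remaining capacity is filled optimally with the others.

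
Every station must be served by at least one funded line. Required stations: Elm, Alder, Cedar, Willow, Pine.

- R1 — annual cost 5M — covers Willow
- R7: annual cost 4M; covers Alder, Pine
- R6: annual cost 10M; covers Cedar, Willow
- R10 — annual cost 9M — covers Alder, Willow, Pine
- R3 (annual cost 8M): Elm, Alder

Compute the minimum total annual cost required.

This is a weighted set-cover instance.
The greedy cost-per-new-station heuristic would pick R7, R1, R3, and R6 for 27, but a cheaper cover exists.
Choose R7, R6, and R3: together they cover Elm, Alder, Cedar, Willow, Pine — every station.
Total annual cost: 4 + 10 + 8 = 22.
No cover costs less than 22.

22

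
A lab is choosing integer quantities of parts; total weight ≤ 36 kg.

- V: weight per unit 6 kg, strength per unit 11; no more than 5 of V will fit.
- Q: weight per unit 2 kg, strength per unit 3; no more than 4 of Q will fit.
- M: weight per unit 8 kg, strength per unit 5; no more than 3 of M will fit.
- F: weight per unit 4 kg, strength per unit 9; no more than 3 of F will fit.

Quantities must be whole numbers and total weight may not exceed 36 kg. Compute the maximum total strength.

71

3×V, 3×Q, and 3×F: weight 36 ≤ 36, strength 3·11 + 3·3 + 3·9 = 69.
4×V and 3×F: weight 36 ≤ 36, strength 4·11 + 3·9 = 71.
Best is 71.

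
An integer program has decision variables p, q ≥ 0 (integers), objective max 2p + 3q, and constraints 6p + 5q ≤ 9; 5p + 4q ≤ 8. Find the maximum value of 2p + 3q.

(p,q)=(0,1): 6·0+5·1=5≤9, 5·0+4·1=4≤8, objective 3.
(p,q)=(1,0): 6·1+5·0=6≤9, 5·1+4·0=5≤8, objective 2.
The best lattice point is (0,1), giving 3.

3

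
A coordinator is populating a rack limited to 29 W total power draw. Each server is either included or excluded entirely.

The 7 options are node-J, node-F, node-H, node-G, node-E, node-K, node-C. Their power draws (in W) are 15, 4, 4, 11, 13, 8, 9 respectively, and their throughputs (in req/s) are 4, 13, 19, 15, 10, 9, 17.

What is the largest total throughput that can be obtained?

Allowing fractional choices, the relaxed optimum would be about 65.1, but servers are indivisible.
node-F + node-H + node-G + node-K: power draw 4 + 4 + 11 + 8 = 27 ≤ 29, throughput 13 + 19 + 15 + 9 = 56.
node-F + node-H + node-K + node-C: power draw 4 + 4 + 8 + 9 = 25 ≤ 29, throughput 13 + 19 + 9 + 17 = 58.
node-F + node-H + node-G + node-C: power draw 4 + 4 + 11 + 9 = 28 ≤ 29, throughput 13 + 19 + 15 + 17 = 64.
Best is node-F, node-H, node-G, and node-C with total throughput 64.

64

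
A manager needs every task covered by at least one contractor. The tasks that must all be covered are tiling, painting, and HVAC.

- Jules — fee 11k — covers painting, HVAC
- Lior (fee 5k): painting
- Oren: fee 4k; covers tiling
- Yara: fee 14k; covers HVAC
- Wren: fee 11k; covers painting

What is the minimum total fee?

15

The greedy cost-per-new-task heuristic would pick Oren, Lior, and Jules for 20, but a cheaper cover exists.
Choose Jules and Oren: together they cover tiling, painting, HVAC — every task.
Total fee: 11 + 4 = 15.
No cover costs less than 15.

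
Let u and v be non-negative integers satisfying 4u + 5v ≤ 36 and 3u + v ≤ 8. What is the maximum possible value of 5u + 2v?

Relaxing integrality, the LP optimum is 15.64 at (u,v) = (0.364, 6.91), which is not an integer point.
(u,v)=(1,5) is feasible, giving 15.
(u,v)=(0,7) is feasible, giving 14.
Maximum is 15 at (u,v)=(1,5).

15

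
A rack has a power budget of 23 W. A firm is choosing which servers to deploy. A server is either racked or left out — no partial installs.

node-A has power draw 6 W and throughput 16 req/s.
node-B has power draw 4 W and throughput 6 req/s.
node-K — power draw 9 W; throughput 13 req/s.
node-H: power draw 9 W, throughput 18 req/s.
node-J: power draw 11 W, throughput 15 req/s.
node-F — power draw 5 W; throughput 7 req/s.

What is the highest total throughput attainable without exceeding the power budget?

41

Take node-A, node-H, and node-F: power draw 6 + 9 + 5 = 20 ≤ 23, throughput 16 + 18 + 7 = 41.
No other feasible combination does better.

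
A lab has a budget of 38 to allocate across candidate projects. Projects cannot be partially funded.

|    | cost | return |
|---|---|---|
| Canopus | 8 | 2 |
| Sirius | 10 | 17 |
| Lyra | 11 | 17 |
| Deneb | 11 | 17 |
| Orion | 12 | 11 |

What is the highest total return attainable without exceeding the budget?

51

Take Sirius, Lyra, and Deneb: cost 10 + 11 + 11 = 32 ≤ 38, return 17 + 17 + 17 = 51.
No other feasible combination does better.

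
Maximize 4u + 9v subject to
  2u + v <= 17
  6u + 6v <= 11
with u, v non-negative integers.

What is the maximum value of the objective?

The continuous relaxation peaks at (0, 1.83) with value 16.50; rounding to a feasible lattice point costs some objective.
(u,v)=(0,1): 2·0+1·1=1≤17, 6·0+6·1=6≤11, objective 9.
(u,v)=(1,0): 2·1+1·0=2≤17, 6·1+6·0=6≤11, objective 4.
(u,v)=(0,0): 2·0+1·0=0≤17, 6·0+6·0=0≤11, objective 0.
Maximum is 9 at (u,v)=(0,1).

9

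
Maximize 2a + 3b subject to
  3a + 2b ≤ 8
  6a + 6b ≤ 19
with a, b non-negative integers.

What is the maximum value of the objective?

Relaxing integrality, the LP optimum is 9.50 at (a,b) = (0, 3.17), which is not an integer point.
(a,b)=(0,3): 3·0+2·3=6≤8, 6·0+6·3=18≤19, objective 9.
(a,b)=(1,2): 3·1+2·2=7≤8, 6·1+6·2=18≤19, objective 8.
(a,b)=(0,2): 3·0+2·2=4≤8, 6·0+6·2=12≤19, objective 6.
Maximum is 9 at (a,b)=(0,3).

9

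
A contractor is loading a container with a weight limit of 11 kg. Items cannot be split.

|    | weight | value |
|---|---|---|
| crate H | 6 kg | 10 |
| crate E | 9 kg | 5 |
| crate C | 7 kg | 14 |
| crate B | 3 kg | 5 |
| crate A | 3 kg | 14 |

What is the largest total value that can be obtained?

28

Allowing fractional choices, the relaxed optimum would be about 29.7, but items are indivisible.
crate H + crate A: weight 6 + 3 = 9 ≤ 11, value 10 + 14 = 24.
crate C + crate A: weight 7 + 3 = 10 ≤ 11, value 14 + 14 = 28.
Best is crate C and crate A with total value 28.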